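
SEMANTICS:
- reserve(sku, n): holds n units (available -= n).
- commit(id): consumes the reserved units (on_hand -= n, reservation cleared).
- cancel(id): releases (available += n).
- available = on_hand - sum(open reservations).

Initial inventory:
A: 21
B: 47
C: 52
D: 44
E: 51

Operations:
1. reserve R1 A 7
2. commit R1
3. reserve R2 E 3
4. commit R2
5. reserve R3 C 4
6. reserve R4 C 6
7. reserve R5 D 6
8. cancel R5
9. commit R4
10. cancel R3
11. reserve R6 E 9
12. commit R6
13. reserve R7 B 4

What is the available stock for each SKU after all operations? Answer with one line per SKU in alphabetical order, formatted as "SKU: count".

Answer: A: 14
B: 43
C: 46
D: 44
E: 39

Derivation:
Step 1: reserve R1 A 7 -> on_hand[A=21 B=47 C=52 D=44 E=51] avail[A=14 B=47 C=52 D=44 E=51] open={R1}
Step 2: commit R1 -> on_hand[A=14 B=47 C=52 D=44 E=51] avail[A=14 B=47 C=52 D=44 E=51] open={}
Step 3: reserve R2 E 3 -> on_hand[A=14 B=47 C=52 D=44 E=51] avail[A=14 B=47 C=52 D=44 E=48] open={R2}
Step 4: commit R2 -> on_hand[A=14 B=47 C=52 D=44 E=48] avail[A=14 B=47 C=52 D=44 E=48] open={}
Step 5: reserve R3 C 4 -> on_hand[A=14 B=47 C=52 D=44 E=48] avail[A=14 B=47 C=48 D=44 E=48] open={R3}
Step 6: reserve R4 C 6 -> on_hand[A=14 B=47 C=52 D=44 E=48] avail[A=14 B=47 C=42 D=44 E=48] open={R3,R4}
Step 7: reserve R5 D 6 -> on_hand[A=14 B=47 C=52 D=44 E=48] avail[A=14 B=47 C=42 D=38 E=48] open={R3,R4,R5}
Step 8: cancel R5 -> on_hand[A=14 B=47 C=52 D=44 E=48] avail[A=14 B=47 C=42 D=44 E=48] open={R3,R4}
Step 9: commit R4 -> on_hand[A=14 B=47 C=46 D=44 E=48] avail[A=14 B=47 C=42 D=44 E=48] open={R3}
Step 10: cancel R3 -> on_hand[A=14 B=47 C=46 D=44 E=48] avail[A=14 B=47 C=46 D=44 E=48] open={}
Step 11: reserve R6 E 9 -> on_hand[A=14 B=47 C=46 D=44 E=48] avail[A=14 B=47 C=46 D=44 E=39] open={R6}
Step 12: commit R6 -> on_hand[A=14 B=47 C=46 D=44 E=39] avail[A=14 B=47 C=46 D=44 E=39] open={}
Step 13: reserve R7 B 4 -> on_hand[A=14 B=47 C=46 D=44 E=39] avail[A=14 B=43 C=46 D=44 E=39] open={R7}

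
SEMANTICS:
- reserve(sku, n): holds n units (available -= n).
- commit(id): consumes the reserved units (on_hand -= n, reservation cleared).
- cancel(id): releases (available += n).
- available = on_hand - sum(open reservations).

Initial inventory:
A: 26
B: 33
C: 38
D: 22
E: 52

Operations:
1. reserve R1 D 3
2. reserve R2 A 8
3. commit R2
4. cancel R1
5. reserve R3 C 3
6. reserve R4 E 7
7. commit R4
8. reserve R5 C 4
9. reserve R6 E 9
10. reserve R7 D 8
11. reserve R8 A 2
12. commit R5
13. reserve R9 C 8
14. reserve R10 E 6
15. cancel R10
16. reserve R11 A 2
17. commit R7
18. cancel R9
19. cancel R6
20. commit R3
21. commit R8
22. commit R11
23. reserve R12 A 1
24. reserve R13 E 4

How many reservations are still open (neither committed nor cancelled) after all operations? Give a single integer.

Step 1: reserve R1 D 3 -> on_hand[A=26 B=33 C=38 D=22 E=52] avail[A=26 B=33 C=38 D=19 E=52] open={R1}
Step 2: reserve R2 A 8 -> on_hand[A=26 B=33 C=38 D=22 E=52] avail[A=18 B=33 C=38 D=19 E=52] open={R1,R2}
Step 3: commit R2 -> on_hand[A=18 B=33 C=38 D=22 E=52] avail[A=18 B=33 C=38 D=19 E=52] open={R1}
Step 4: cancel R1 -> on_hand[A=18 B=33 C=38 D=22 E=52] avail[A=18 B=33 C=38 D=22 E=52] open={}
Step 5: reserve R3 C 3 -> on_hand[A=18 B=33 C=38 D=22 E=52] avail[A=18 B=33 C=35 D=22 E=52] open={R3}
Step 6: reserve R4 E 7 -> on_hand[A=18 B=33 C=38 D=22 E=52] avail[A=18 B=33 C=35 D=22 E=45] open={R3,R4}
Step 7: commit R4 -> on_hand[A=18 B=33 C=38 D=22 E=45] avail[A=18 B=33 C=35 D=22 E=45] open={R3}
Step 8: reserve R5 C 4 -> on_hand[A=18 B=33 C=38 D=22 E=45] avail[A=18 B=33 C=31 D=22 E=45] open={R3,R5}
Step 9: reserve R6 E 9 -> on_hand[A=18 B=33 C=38 D=22 E=45] avail[A=18 B=33 C=31 D=22 E=36] open={R3,R5,R6}
Step 10: reserve R7 D 8 -> on_hand[A=18 B=33 C=38 D=22 E=45] avail[A=18 B=33 C=31 D=14 E=36] open={R3,R5,R6,R7}
Step 11: reserve R8 A 2 -> on_hand[A=18 B=33 C=38 D=22 E=45] avail[A=16 B=33 C=31 D=14 E=36] open={R3,R5,R6,R7,R8}
Step 12: commit R5 -> on_hand[A=18 B=33 C=34 D=22 E=45] avail[A=16 B=33 C=31 D=14 E=36] open={R3,R6,R7,R8}
Step 13: reserve R9 C 8 -> on_hand[A=18 B=33 C=34 D=22 E=45] avail[A=16 B=33 C=23 D=14 E=36] open={R3,R6,R7,R8,R9}
Step 14: reserve R10 E 6 -> on_hand[A=18 B=33 C=34 D=22 E=45] avail[A=16 B=33 C=23 D=14 E=30] open={R10,R3,R6,R7,R8,R9}
Step 15: cancel R10 -> on_hand[A=18 B=33 C=34 D=22 E=45] avail[A=16 B=33 C=23 D=14 E=36] open={R3,R6,R7,R8,R9}
Step 16: reserve R11 A 2 -> on_hand[A=18 B=33 C=34 D=22 E=45] avail[A=14 B=33 C=23 D=14 E=36] open={R11,R3,R6,R7,R8,R9}
Step 17: commit R7 -> on_hand[A=18 B=33 C=34 D=14 E=45] avail[A=14 B=33 C=23 D=14 E=36] open={R11,R3,R6,R8,R9}
Step 18: cancel R9 -> on_hand[A=18 B=33 C=34 D=14 E=45] avail[A=14 B=33 C=31 D=14 E=36] open={R11,R3,R6,R8}
Step 19: cancel R6 -> on_hand[A=18 B=33 C=34 D=14 E=45] avail[A=14 B=33 C=31 D=14 E=45] open={R11,R3,R8}
Step 20: commit R3 -> on_hand[A=18 B=33 C=31 D=14 E=45] avail[A=14 B=33 C=31 D=14 E=45] open={R11,R8}
Step 21: commit R8 -> on_hand[A=16 B=33 C=31 D=14 E=45] avail[A=14 B=33 C=31 D=14 E=45] open={R11}
Step 22: commit R11 -> on_hand[A=14 B=33 C=31 D=14 E=45] avail[A=14 B=33 C=31 D=14 E=45] open={}
Step 23: reserve R12 A 1 -> on_hand[A=14 B=33 C=31 D=14 E=45] avail[A=13 B=33 C=31 D=14 E=45] open={R12}
Step 24: reserve R13 E 4 -> on_hand[A=14 B=33 C=31 D=14 E=45] avail[A=13 B=33 C=31 D=14 E=41] open={R12,R13}
Open reservations: ['R12', 'R13'] -> 2

Answer: 2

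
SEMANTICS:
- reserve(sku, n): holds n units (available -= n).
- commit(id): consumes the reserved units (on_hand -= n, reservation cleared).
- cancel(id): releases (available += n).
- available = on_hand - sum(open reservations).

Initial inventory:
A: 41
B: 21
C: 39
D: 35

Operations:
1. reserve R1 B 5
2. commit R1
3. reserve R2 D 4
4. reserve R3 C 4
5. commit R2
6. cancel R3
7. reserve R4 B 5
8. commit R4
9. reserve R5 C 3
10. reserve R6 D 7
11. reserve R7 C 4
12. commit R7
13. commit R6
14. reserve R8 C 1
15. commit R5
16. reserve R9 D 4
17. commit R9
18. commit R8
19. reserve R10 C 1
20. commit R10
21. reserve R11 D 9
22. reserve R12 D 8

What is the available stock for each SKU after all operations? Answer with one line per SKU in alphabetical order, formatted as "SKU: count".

Answer: A: 41
B: 11
C: 30
D: 3

Derivation:
Step 1: reserve R1 B 5 -> on_hand[A=41 B=21 C=39 D=35] avail[A=41 B=16 C=39 D=35] open={R1}
Step 2: commit R1 -> on_hand[A=41 B=16 C=39 D=35] avail[A=41 B=16 C=39 D=35] open={}
Step 3: reserve R2 D 4 -> on_hand[A=41 B=16 C=39 D=35] avail[A=41 B=16 C=39 D=31] open={R2}
Step 4: reserve R3 C 4 -> on_hand[A=41 B=16 C=39 D=35] avail[A=41 B=16 C=35 D=31] open={R2,R3}
Step 5: commit R2 -> on_hand[A=41 B=16 C=39 D=31] avail[A=41 B=16 C=35 D=31] open={R3}
Step 6: cancel R3 -> on_hand[A=41 B=16 C=39 D=31] avail[A=41 B=16 C=39 D=31] open={}
Step 7: reserve R4 B 5 -> on_hand[A=41 B=16 C=39 D=31] avail[A=41 B=11 C=39 D=31] open={R4}
Step 8: commit R4 -> on_hand[A=41 B=11 C=39 D=31] avail[A=41 B=11 C=39 D=31] open={}
Step 9: reserve R5 C 3 -> on_hand[A=41 B=11 C=39 D=31] avail[A=41 B=11 C=36 D=31] open={R5}
Step 10: reserve R6 D 7 -> on_hand[A=41 B=11 C=39 D=31] avail[A=41 B=11 C=36 D=24] open={R5,R6}
Step 11: reserve R7 C 4 -> on_hand[A=41 B=11 C=39 D=31] avail[A=41 B=11 C=32 D=24] open={R5,R6,R7}
Step 12: commit R7 -> on_hand[A=41 B=11 C=35 D=31] avail[A=41 B=11 C=32 D=24] open={R5,R6}
Step 13: commit R6 -> on_hand[A=41 B=11 C=35 D=24] avail[A=41 B=11 C=32 D=24] open={R5}
Step 14: reserve R8 C 1 -> on_hand[A=41 B=11 C=35 D=24] avail[A=41 B=11 C=31 D=24] open={R5,R8}
Step 15: commit R5 -> on_hand[A=41 B=11 C=32 D=24] avail[A=41 B=11 C=31 D=24] open={R8}
Step 16: reserve R9 D 4 -> on_hand[A=41 B=11 C=32 D=24] avail[A=41 B=11 C=31 D=20] open={R8,R9}
Step 17: commit R9 -> on_hand[A=41 B=11 C=32 D=20] avail[A=41 B=11 C=31 D=20] open={R8}
Step 18: commit R8 -> on_hand[A=41 B=11 C=31 D=20] avail[A=41 B=11 C=31 D=20] open={}
Step 19: reserve R10 C 1 -> on_hand[A=41 B=11 C=31 D=20] avail[A=41 B=11 C=30 D=20] open={R10}
Step 20: commit R10 -> on_hand[A=41 B=11 C=30 D=20] avail[A=41 B=11 C=30 D=20] open={}
Step 21: reserve R11 D 9 -> on_hand[A=41 B=11 C=30 D=20] avail[A=41 B=11 C=30 D=11] open={R11}
Step 22: reserve R12 D 8 -> on_hand[A=41 B=11 C=30 D=20] avail[A=41 B=11 C=30 D=3] open={R11,R12}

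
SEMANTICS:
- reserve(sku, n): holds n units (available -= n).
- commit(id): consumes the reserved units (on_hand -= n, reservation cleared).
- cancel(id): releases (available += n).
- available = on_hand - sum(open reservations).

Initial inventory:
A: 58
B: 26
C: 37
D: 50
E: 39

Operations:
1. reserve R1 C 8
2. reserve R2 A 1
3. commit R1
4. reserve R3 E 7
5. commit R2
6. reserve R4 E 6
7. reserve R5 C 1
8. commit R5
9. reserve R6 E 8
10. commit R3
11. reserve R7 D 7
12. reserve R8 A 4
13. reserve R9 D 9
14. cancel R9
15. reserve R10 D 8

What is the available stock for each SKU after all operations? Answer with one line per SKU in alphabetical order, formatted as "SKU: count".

Step 1: reserve R1 C 8 -> on_hand[A=58 B=26 C=37 D=50 E=39] avail[A=58 B=26 C=29 D=50 E=39] open={R1}
Step 2: reserve R2 A 1 -> on_hand[A=58 B=26 C=37 D=50 E=39] avail[A=57 B=26 C=29 D=50 E=39] open={R1,R2}
Step 3: commit R1 -> on_hand[A=58 B=26 C=29 D=50 E=39] avail[A=57 B=26 C=29 D=50 E=39] open={R2}
Step 4: reserve R3 E 7 -> on_hand[A=58 B=26 C=29 D=50 E=39] avail[A=57 B=26 C=29 D=50 E=32] open={R2,R3}
Step 5: commit R2 -> on_hand[A=57 B=26 C=29 D=50 E=39] avail[A=57 B=26 C=29 D=50 E=32] open={R3}
Step 6: reserve R4 E 6 -> on_hand[A=57 B=26 C=29 D=50 E=39] avail[A=57 B=26 C=29 D=50 E=26] open={R3,R4}
Step 7: reserve R5 C 1 -> on_hand[A=57 B=26 C=29 D=50 E=39] avail[A=57 B=26 C=28 D=50 E=26] open={R3,R4,R5}
Step 8: commit R5 -> on_hand[A=57 B=26 C=28 D=50 E=39] avail[A=57 B=26 C=28 D=50 E=26] open={R3,R4}
Step 9: reserve R6 E 8 -> on_hand[A=57 B=26 C=28 D=50 E=39] avail[A=57 B=26 C=28 D=50 E=18] open={R3,R4,R6}
Step 10: commit R3 -> on_hand[A=57 B=26 C=28 D=50 E=32] avail[A=57 B=26 C=28 D=50 E=18] open={R4,R6}
Step 11: reserve R7 D 7 -> on_hand[A=57 B=26 C=28 D=50 E=32] avail[A=57 B=26 C=28 D=43 E=18] open={R4,R6,R7}
Step 12: reserve R8 A 4 -> on_hand[A=57 B=26 C=28 D=50 E=32] avail[A=53 B=26 C=28 D=43 E=18] open={R4,R6,R7,R8}
Step 13: reserve R9 D 9 -> on_hand[A=57 B=26 C=28 D=50 E=32] avail[A=53 B=26 C=28 D=34 E=18] open={R4,R6,R7,R8,R9}
Step 14: cancel R9 -> on_hand[A=57 B=26 C=28 D=50 E=32] avail[A=53 B=26 C=28 D=43 E=18] open={R4,R6,R7,R8}
Step 15: reserve R10 D 8 -> on_hand[A=57 B=26 C=28 D=50 E=32] avail[A=53 B=26 C=28 D=35 E=18] open={R10,R4,R6,R7,R8}

Answer: A: 53
B: 26
C: 28
D: 35
E: 18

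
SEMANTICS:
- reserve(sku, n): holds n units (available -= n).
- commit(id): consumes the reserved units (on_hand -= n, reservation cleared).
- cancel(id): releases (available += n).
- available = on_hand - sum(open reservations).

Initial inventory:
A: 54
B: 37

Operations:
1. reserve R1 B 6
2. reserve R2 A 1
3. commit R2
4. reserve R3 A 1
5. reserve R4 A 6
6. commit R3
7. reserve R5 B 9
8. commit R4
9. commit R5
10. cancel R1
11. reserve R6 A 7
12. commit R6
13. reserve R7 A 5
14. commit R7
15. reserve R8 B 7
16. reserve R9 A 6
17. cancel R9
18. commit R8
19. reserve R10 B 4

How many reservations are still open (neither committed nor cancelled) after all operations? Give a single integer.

Answer: 1

Derivation:
Step 1: reserve R1 B 6 -> on_hand[A=54 B=37] avail[A=54 B=31] open={R1}
Step 2: reserve R2 A 1 -> on_hand[A=54 B=37] avail[A=53 B=31] open={R1,R2}
Step 3: commit R2 -> on_hand[A=53 B=37] avail[A=53 B=31] open={R1}
Step 4: reserve R3 A 1 -> on_hand[A=53 B=37] avail[A=52 B=31] open={R1,R3}
Step 5: reserve R4 A 6 -> on_hand[A=53 B=37] avail[A=46 B=31] open={R1,R3,R4}
Step 6: commit R3 -> on_hand[A=52 B=37] avail[A=46 B=31] open={R1,R4}
Step 7: reserve R5 B 9 -> on_hand[A=52 B=37] avail[A=46 B=22] open={R1,R4,R5}
Step 8: commit R4 -> on_hand[A=46 B=37] avail[A=46 B=22] open={R1,R5}
Step 9: commit R5 -> on_hand[A=46 B=28] avail[A=46 B=22] open={R1}
Step 10: cancel R1 -> on_hand[A=46 B=28] avail[A=46 B=28] open={}
Step 11: reserve R6 A 7 -> on_hand[A=46 B=28] avail[A=39 B=28] open={R6}
Step 12: commit R6 -> on_hand[A=39 B=28] avail[A=39 B=28] open={}
Step 13: reserve R7 A 5 -> on_hand[A=39 B=28] avail[A=34 B=28] open={R7}
Step 14: commit R7 -> on_hand[A=34 B=28] avail[A=34 B=28] open={}
Step 15: reserve R8 B 7 -> on_hand[A=34 B=28] avail[A=34 B=21] open={R8}
Step 16: reserve R9 A 6 -> on_hand[A=34 B=28] avail[A=28 B=21] open={R8,R9}
Step 17: cancel R9 -> on_hand[A=34 B=28] avail[A=34 B=21] open={R8}
Step 18: commit R8 -> on_hand[A=34 B=21] avail[A=34 B=21] open={}
Step 19: reserve R10 B 4 -> on_hand[A=34 B=21] avail[A=34 B=17] open={R10}
Open reservations: ['R10'] -> 1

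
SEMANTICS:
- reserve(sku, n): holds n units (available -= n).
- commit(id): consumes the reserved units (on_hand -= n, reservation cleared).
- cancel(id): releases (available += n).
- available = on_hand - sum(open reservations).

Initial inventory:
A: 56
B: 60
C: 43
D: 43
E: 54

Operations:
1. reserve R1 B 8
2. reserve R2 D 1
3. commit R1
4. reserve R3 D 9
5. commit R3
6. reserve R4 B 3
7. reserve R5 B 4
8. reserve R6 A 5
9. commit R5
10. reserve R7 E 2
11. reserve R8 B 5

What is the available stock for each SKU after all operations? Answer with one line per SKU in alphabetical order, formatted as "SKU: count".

Answer: A: 51
B: 40
C: 43
D: 33
E: 52

Derivation:
Step 1: reserve R1 B 8 -> on_hand[A=56 B=60 C=43 D=43 E=54] avail[A=56 B=52 C=43 D=43 E=54] open={R1}
Step 2: reserve R2 D 1 -> on_hand[A=56 B=60 C=43 D=43 E=54] avail[A=56 B=52 C=43 D=42 E=54] open={R1,R2}
Step 3: commit R1 -> on_hand[A=56 B=52 C=43 D=43 E=54] avail[A=56 B=52 C=43 D=42 E=54] open={R2}
Step 4: reserve R3 D 9 -> on_hand[A=56 B=52 C=43 D=43 E=54] avail[A=56 B=52 C=43 D=33 E=54] open={R2,R3}
Step 5: commit R3 -> on_hand[A=56 B=52 C=43 D=34 E=54] avail[A=56 B=52 C=43 D=33 E=54] open={R2}
Step 6: reserve R4 B 3 -> on_hand[A=56 B=52 C=43 D=34 E=54] avail[A=56 B=49 C=43 D=33 E=54] open={R2,R4}
Step 7: reserve R5 B 4 -> on_hand[A=56 B=52 C=43 D=34 E=54] avail[A=56 B=45 C=43 D=33 E=54] open={R2,R4,R5}
Step 8: reserve R6 A 5 -> on_hand[A=56 B=52 C=43 D=34 E=54] avail[A=51 B=45 C=43 D=33 E=54] open={R2,R4,R5,R6}
Step 9: commit R5 -> on_hand[A=56 B=48 C=43 D=34 E=54] avail[A=51 B=45 C=43 D=33 E=54] open={R2,R4,R6}
Step 10: reserve R7 E 2 -> on_hand[A=56 B=48 C=43 D=34 E=54] avail[A=51 B=45 C=43 D=33 E=52] open={R2,R4,R6,R7}
Step 11: reserve R8 B 5 -> on_hand[A=56 B=48 C=43 D=34 E=54] avail[A=51 B=40 C=43 D=33 E=52] open={R2,R4,R6,R7,R8}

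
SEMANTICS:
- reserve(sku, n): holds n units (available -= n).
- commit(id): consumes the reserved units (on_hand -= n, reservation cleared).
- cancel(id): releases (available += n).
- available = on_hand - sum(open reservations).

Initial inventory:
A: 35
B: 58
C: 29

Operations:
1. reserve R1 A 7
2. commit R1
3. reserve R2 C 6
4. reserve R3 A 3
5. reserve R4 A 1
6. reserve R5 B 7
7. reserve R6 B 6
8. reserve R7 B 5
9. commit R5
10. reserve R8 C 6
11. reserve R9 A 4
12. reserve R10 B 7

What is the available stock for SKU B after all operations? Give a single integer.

Answer: 33

Derivation:
Step 1: reserve R1 A 7 -> on_hand[A=35 B=58 C=29] avail[A=28 B=58 C=29] open={R1}
Step 2: commit R1 -> on_hand[A=28 B=58 C=29] avail[A=28 B=58 C=29] open={}
Step 3: reserve R2 C 6 -> on_hand[A=28 B=58 C=29] avail[A=28 B=58 C=23] open={R2}
Step 4: reserve R3 A 3 -> on_hand[A=28 B=58 C=29] avail[A=25 B=58 C=23] open={R2,R3}
Step 5: reserve R4 A 1 -> on_hand[A=28 B=58 C=29] avail[A=24 B=58 C=23] open={R2,R3,R4}
Step 6: reserve R5 B 7 -> on_hand[A=28 B=58 C=29] avail[A=24 B=51 C=23] open={R2,R3,R4,R5}
Step 7: reserve R6 B 6 -> on_hand[A=28 B=58 C=29] avail[A=24 B=45 C=23] open={R2,R3,R4,R5,R6}
Step 8: reserve R7 B 5 -> on_hand[A=28 B=58 C=29] avail[A=24 B=40 C=23] open={R2,R3,R4,R5,R6,R7}
Step 9: commit R5 -> on_hand[A=28 B=51 C=29] avail[A=24 B=40 C=23] open={R2,R3,R4,R6,R7}
Step 10: reserve R8 C 6 -> on_hand[A=28 B=51 C=29] avail[A=24 B=40 C=17] open={R2,R3,R4,R6,R7,R8}
Step 11: reserve R9 A 4 -> on_hand[A=28 B=51 C=29] avail[A=20 B=40 C=17] open={R2,R3,R4,R6,R7,R8,R9}
Step 12: reserve R10 B 7 -> on_hand[A=28 B=51 C=29] avail[A=20 B=33 C=17] open={R10,R2,R3,R4,R6,R7,R8,R9}
Final available[B] = 33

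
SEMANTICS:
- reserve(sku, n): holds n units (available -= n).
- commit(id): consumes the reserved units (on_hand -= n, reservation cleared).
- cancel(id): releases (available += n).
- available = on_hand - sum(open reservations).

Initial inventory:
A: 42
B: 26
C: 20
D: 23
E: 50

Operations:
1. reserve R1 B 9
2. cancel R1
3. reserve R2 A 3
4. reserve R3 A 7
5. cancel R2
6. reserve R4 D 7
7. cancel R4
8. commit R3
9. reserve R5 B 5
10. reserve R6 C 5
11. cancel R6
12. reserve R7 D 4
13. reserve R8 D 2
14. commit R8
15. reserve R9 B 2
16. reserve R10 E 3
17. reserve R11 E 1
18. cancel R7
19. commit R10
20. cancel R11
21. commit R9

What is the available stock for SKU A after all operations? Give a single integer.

Step 1: reserve R1 B 9 -> on_hand[A=42 B=26 C=20 D=23 E=50] avail[A=42 B=17 C=20 D=23 E=50] open={R1}
Step 2: cancel R1 -> on_hand[A=42 B=26 C=20 D=23 E=50] avail[A=42 B=26 C=20 D=23 E=50] open={}
Step 3: reserve R2 A 3 -> on_hand[A=42 B=26 C=20 D=23 E=50] avail[A=39 B=26 C=20 D=23 E=50] open={R2}
Step 4: reserve R3 A 7 -> on_hand[A=42 B=26 C=20 D=23 E=50] avail[A=32 B=26 C=20 D=23 E=50] open={R2,R3}
Step 5: cancel R2 -> on_hand[A=42 B=26 C=20 D=23 E=50] avail[A=35 B=26 C=20 D=23 E=50] open={R3}
Step 6: reserve R4 D 7 -> on_hand[A=42 B=26 C=20 D=23 E=50] avail[A=35 B=26 C=20 D=16 E=50] open={R3,R4}
Step 7: cancel R4 -> on_hand[A=42 B=26 C=20 D=23 E=50] avail[A=35 B=26 C=20 D=23 E=50] open={R3}
Step 8: commit R3 -> on_hand[A=35 B=26 C=20 D=23 E=50] avail[A=35 B=26 C=20 D=23 E=50] open={}
Step 9: reserve R5 B 5 -> on_hand[A=35 B=26 C=20 D=23 E=50] avail[A=35 B=21 C=20 D=23 E=50] open={R5}
Step 10: reserve R6 C 5 -> on_hand[A=35 B=26 C=20 D=23 E=50] avail[A=35 B=21 C=15 D=23 E=50] open={R5,R6}
Step 11: cancel R6 -> on_hand[A=35 B=26 C=20 D=23 E=50] avail[A=35 B=21 C=20 D=23 E=50] open={R5}
Step 12: reserve R7 D 4 -> on_hand[A=35 B=26 C=20 D=23 E=50] avail[A=35 B=21 C=20 D=19 E=50] open={R5,R7}
Step 13: reserve R8 D 2 -> on_hand[A=35 B=26 C=20 D=23 E=50] avail[A=35 B=21 C=20 D=17 E=50] open={R5,R7,R8}
Step 14: commit R8 -> on_hand[A=35 B=26 C=20 D=21 E=50] avail[A=35 B=21 C=20 D=17 E=50] open={R5,R7}
Step 15: reserve R9 B 2 -> on_hand[A=35 B=26 C=20 D=21 E=50] avail[A=35 B=19 C=20 D=17 E=50] open={R5,R7,R9}
Step 16: reserve R10 E 3 -> on_hand[A=35 B=26 C=20 D=21 E=50] avail[A=35 B=19 C=20 D=17 E=47] open={R10,R5,R7,R9}
Step 17: reserve R11 E 1 -> on_hand[A=35 B=26 C=20 D=21 E=50] avail[A=35 B=19 C=20 D=17 E=46] open={R10,R11,R5,R7,R9}
Step 18: cancel R7 -> on_hand[A=35 B=26 C=20 D=21 E=50] avail[A=35 B=19 C=20 D=21 E=46] open={R10,R11,R5,R9}
Step 19: commit R10 -> on_hand[A=35 B=26 C=20 D=21 E=47] avail[A=35 B=19 C=20 D=21 E=46] open={R11,R5,R9}
Step 20: cancel R11 -> on_hand[A=35 B=26 C=20 D=21 E=47] avail[A=35 B=19 C=20 D=21 E=47] open={R5,R9}
Step 21: commit R9 -> on_hand[A=35 B=24 C=20 D=21 E=47] avail[A=35 B=19 C=20 D=21 E=47] open={R5}
Final available[A] = 35

Answer: 35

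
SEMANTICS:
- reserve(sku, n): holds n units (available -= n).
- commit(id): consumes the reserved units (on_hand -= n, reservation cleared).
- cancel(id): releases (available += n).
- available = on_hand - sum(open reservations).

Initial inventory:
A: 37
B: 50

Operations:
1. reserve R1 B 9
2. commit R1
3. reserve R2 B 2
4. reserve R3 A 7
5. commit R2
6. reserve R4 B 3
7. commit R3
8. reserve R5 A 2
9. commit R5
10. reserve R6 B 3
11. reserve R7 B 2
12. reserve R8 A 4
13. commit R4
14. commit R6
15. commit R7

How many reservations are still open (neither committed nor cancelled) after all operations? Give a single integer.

Answer: 1

Derivation:
Step 1: reserve R1 B 9 -> on_hand[A=37 B=50] avail[A=37 B=41] open={R1}
Step 2: commit R1 -> on_hand[A=37 B=41] avail[A=37 B=41] open={}
Step 3: reserve R2 B 2 -> on_hand[A=37 B=41] avail[A=37 B=39] open={R2}
Step 4: reserve R3 A 7 -> on_hand[A=37 B=41] avail[A=30 B=39] open={R2,R3}
Step 5: commit R2 -> on_hand[A=37 B=39] avail[A=30 B=39] open={R3}
Step 6: reserve R4 B 3 -> on_hand[A=37 B=39] avail[A=30 B=36] open={R3,R4}
Step 7: commit R3 -> on_hand[A=30 B=39] avail[A=30 B=36] open={R4}
Step 8: reserve R5 A 2 -> on_hand[A=30 B=39] avail[A=28 B=36] open={R4,R5}
Step 9: commit R5 -> on_hand[A=28 B=39] avail[A=28 B=36] open={R4}
Step 10: reserve R6 B 3 -> on_hand[A=28 B=39] avail[A=28 B=33] open={R4,R6}
Step 11: reserve R7 B 2 -> on_hand[A=28 B=39] avail[A=28 B=31] open={R4,R6,R7}
Step 12: reserve R8 A 4 -> on_hand[A=28 B=39] avail[A=24 B=31] open={R4,R6,R7,R8}
Step 13: commit R4 -> on_hand[A=28 B=36] avail[A=24 B=31] open={R6,R7,R8}
Step 14: commit R6 -> on_hand[A=28 B=33] avail[A=24 B=31] open={R7,R8}
Step 15: commit R7 -> on_hand[A=28 B=31] avail[A=24 B=31] open={R8}
Open reservations: ['R8'] -> 1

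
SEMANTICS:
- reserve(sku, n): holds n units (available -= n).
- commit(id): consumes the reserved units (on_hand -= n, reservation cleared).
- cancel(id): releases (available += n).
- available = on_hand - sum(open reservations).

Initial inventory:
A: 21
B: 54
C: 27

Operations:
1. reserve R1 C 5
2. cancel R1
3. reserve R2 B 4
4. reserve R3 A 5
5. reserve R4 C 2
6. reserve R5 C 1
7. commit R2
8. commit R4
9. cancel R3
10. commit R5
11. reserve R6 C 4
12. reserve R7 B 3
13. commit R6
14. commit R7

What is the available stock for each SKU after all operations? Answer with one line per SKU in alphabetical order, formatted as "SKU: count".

Answer: A: 21
B: 47
C: 20

Derivation:
Step 1: reserve R1 C 5 -> on_hand[A=21 B=54 C=27] avail[A=21 B=54 C=22] open={R1}
Step 2: cancel R1 -> on_hand[A=21 B=54 C=27] avail[A=21 B=54 C=27] open={}
Step 3: reserve R2 B 4 -> on_hand[A=21 B=54 C=27] avail[A=21 B=50 C=27] open={R2}
Step 4: reserve R3 A 5 -> on_hand[A=21 B=54 C=27] avail[A=16 B=50 C=27] open={R2,R3}
Step 5: reserve R4 C 2 -> on_hand[A=21 B=54 C=27] avail[A=16 B=50 C=25] open={R2,R3,R4}
Step 6: reserve R5 C 1 -> on_hand[A=21 B=54 C=27] avail[A=16 B=50 C=24] open={R2,R3,R4,R5}
Step 7: commit R2 -> on_hand[A=21 B=50 C=27] avail[A=16 B=50 C=24] open={R3,R4,R5}
Step 8: commit R4 -> on_hand[A=21 B=50 C=25] avail[A=16 B=50 C=24] open={R3,R5}
Step 9: cancel R3 -> on_hand[A=21 B=50 C=25] avail[A=21 B=50 C=24] open={R5}
Step 10: commit R5 -> on_hand[A=21 B=50 C=24] avail[A=21 B=50 C=24] open={}
Step 11: reserve R6 C 4 -> on_hand[A=21 B=50 C=24] avail[A=21 B=50 C=20] open={R6}
Step 12: reserve R7 B 3 -> on_hand[A=21 B=50 C=24] avail[A=21 B=47 C=20] open={R6,R7}
Step 13: commit R6 -> on_hand[A=21 B=50 C=20] avail[A=21 B=47 C=20] open={R7}
Step 14: commit R7 -> on_hand[A=21 B=47 C=20] avail[A=21 B=47 C=20] open={}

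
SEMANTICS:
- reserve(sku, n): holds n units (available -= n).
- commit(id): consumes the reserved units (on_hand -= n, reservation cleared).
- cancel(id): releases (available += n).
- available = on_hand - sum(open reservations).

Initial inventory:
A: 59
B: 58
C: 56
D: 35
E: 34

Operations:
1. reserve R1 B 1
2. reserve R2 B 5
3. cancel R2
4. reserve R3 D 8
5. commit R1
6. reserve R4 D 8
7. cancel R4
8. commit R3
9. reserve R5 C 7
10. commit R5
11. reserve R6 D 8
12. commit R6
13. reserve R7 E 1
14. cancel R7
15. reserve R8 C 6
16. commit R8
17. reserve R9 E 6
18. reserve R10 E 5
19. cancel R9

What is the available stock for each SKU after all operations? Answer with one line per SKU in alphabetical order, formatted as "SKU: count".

Step 1: reserve R1 B 1 -> on_hand[A=59 B=58 C=56 D=35 E=34] avail[A=59 B=57 C=56 D=35 E=34] open={R1}
Step 2: reserve R2 B 5 -> on_hand[A=59 B=58 C=56 D=35 E=34] avail[A=59 B=52 C=56 D=35 E=34] open={R1,R2}
Step 3: cancel R2 -> on_hand[A=59 B=58 C=56 D=35 E=34] avail[A=59 B=57 C=56 D=35 E=34] open={R1}
Step 4: reserve R3 D 8 -> on_hand[A=59 B=58 C=56 D=35 E=34] avail[A=59 B=57 C=56 D=27 E=34] open={R1,R3}
Step 5: commit R1 -> on_hand[A=59 B=57 C=56 D=35 E=34] avail[A=59 B=57 C=56 D=27 E=34] open={R3}
Step 6: reserve R4 D 8 -> on_hand[A=59 B=57 C=56 D=35 E=34] avail[A=59 B=57 C=56 D=19 E=34] open={R3,R4}
Step 7: cancel R4 -> on_hand[A=59 B=57 C=56 D=35 E=34] avail[A=59 B=57 C=56 D=27 E=34] open={R3}
Step 8: commit R3 -> on_hand[A=59 B=57 C=56 D=27 E=34] avail[A=59 B=57 C=56 D=27 E=34] open={}
Step 9: reserve R5 C 7 -> on_hand[A=59 B=57 C=56 D=27 E=34] avail[A=59 B=57 C=49 D=27 E=34] open={R5}
Step 10: commit R5 -> on_hand[A=59 B=57 C=49 D=27 E=34] avail[A=59 B=57 C=49 D=27 E=34] open={}
Step 11: reserve R6 D 8 -> on_hand[A=59 B=57 C=49 D=27 E=34] avail[A=59 B=57 C=49 D=19 E=34] open={R6}
Step 12: commit R6 -> on_hand[A=59 B=57 C=49 D=19 E=34] avail[A=59 B=57 C=49 D=19 E=34] open={}
Step 13: reserve R7 E 1 -> on_hand[A=59 B=57 C=49 D=19 E=34] avail[A=59 B=57 C=49 D=19 E=33] open={R7}
Step 14: cancel R7 -> on_hand[A=59 B=57 C=49 D=19 E=34] avail[A=59 B=57 C=49 D=19 E=34] open={}
Step 15: reserve R8 C 6 -> on_hand[A=59 B=57 C=49 D=19 E=34] avail[A=59 B=57 C=43 D=19 E=34] open={R8}
Step 16: commit R8 -> on_hand[A=59 B=57 C=43 D=19 E=34] avail[A=59 B=57 C=43 D=19 E=34] open={}
Step 17: reserve R9 E 6 -> on_hand[A=59 B=57 C=43 D=19 E=34] avail[A=59 B=57 C=43 D=19 E=28] open={R9}
Step 18: reserve R10 E 5 -> on_hand[A=59 B=57 C=43 D=19 E=34] avail[A=59 B=57 C=43 D=19 E=23] open={R10,R9}
Step 19: cancel R9 -> on_hand[A=59 B=57 C=43 D=19 E=34] avail[A=59 B=57 C=43 D=19 E=29] open={R10}

Answer: A: 59
B: 57
C: 43
D: 19
E: 29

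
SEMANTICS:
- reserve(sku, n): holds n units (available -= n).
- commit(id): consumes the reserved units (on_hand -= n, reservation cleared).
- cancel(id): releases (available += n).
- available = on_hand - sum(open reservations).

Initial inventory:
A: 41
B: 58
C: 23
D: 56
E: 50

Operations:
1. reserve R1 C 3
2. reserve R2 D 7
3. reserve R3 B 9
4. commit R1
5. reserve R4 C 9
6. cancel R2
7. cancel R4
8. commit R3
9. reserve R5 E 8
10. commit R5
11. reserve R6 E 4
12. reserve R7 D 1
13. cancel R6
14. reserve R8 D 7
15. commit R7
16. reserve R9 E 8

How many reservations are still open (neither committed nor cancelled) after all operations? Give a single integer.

Answer: 2

Derivation:
Step 1: reserve R1 C 3 -> on_hand[A=41 B=58 C=23 D=56 E=50] avail[A=41 B=58 C=20 D=56 E=50] open={R1}
Step 2: reserve R2 D 7 -> on_hand[A=41 B=58 C=23 D=56 E=50] avail[A=41 B=58 C=20 D=49 E=50] open={R1,R2}
Step 3: reserve R3 B 9 -> on_hand[A=41 B=58 C=23 D=56 E=50] avail[A=41 B=49 C=20 D=49 E=50] open={R1,R2,R3}
Step 4: commit R1 -> on_hand[A=41 B=58 C=20 D=56 E=50] avail[A=41 B=49 C=20 D=49 E=50] open={R2,R3}
Step 5: reserve R4 C 9 -> on_hand[A=41 B=58 C=20 D=56 E=50] avail[A=41 B=49 C=11 D=49 E=50] open={R2,R3,R4}
Step 6: cancel R2 -> on_hand[A=41 B=58 C=20 D=56 E=50] avail[A=41 B=49 C=11 D=56 E=50] open={R3,R4}
Step 7: cancel R4 -> on_hand[A=41 B=58 C=20 D=56 E=50] avail[A=41 B=49 C=20 D=56 E=50] open={R3}
Step 8: commit R3 -> on_hand[A=41 B=49 C=20 D=56 E=50] avail[A=41 B=49 C=20 D=56 E=50] open={}
Step 9: reserve R5 E 8 -> on_hand[A=41 B=49 C=20 D=56 E=50] avail[A=41 B=49 C=20 D=56 E=42] open={R5}
Step 10: commit R5 -> on_hand[A=41 B=49 C=20 D=56 E=42] avail[A=41 B=49 C=20 D=56 E=42] open={}
Step 11: reserve R6 E 4 -> on_hand[A=41 B=49 C=20 D=56 E=42] avail[A=41 B=49 C=20 D=56 E=38] open={R6}
Step 12: reserve R7 D 1 -> on_hand[A=41 B=49 C=20 D=56 E=42] avail[A=41 B=49 C=20 D=55 E=38] open={R6,R7}
Step 13: cancel R6 -> on_hand[A=41 B=49 C=20 D=56 E=42] avail[A=41 B=49 C=20 D=55 E=42] open={R7}
Step 14: reserve R8 D 7 -> on_hand[A=41 B=49 C=20 D=56 E=42] avail[A=41 B=49 C=20 D=48 E=42] open={R7,R8}
Step 15: commit R7 -> on_hand[A=41 B=49 C=20 D=55 E=42] avail[A=41 B=49 C=20 D=48 E=42] open={R8}
Step 16: reserve R9 E 8 -> on_hand[A=41 B=49 C=20 D=55 E=42] avail[A=41 B=49 C=20 D=48 E=34] open={R8,R9}
Open reservations: ['R8', 'R9'] -> 2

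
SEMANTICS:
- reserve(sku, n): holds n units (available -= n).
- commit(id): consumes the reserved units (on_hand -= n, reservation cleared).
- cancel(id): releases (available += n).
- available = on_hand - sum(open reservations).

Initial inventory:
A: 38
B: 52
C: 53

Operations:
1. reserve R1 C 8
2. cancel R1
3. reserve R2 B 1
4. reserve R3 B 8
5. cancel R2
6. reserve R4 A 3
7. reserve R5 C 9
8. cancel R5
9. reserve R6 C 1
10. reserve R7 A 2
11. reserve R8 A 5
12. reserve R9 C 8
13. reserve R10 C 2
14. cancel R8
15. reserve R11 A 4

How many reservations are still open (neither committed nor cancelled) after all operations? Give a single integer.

Step 1: reserve R1 C 8 -> on_hand[A=38 B=52 C=53] avail[A=38 B=52 C=45] open={R1}
Step 2: cancel R1 -> on_hand[A=38 B=52 C=53] avail[A=38 B=52 C=53] open={}
Step 3: reserve R2 B 1 -> on_hand[A=38 B=52 C=53] avail[A=38 B=51 C=53] open={R2}
Step 4: reserve R3 B 8 -> on_hand[A=38 B=52 C=53] avail[A=38 B=43 C=53] open={R2,R3}
Step 5: cancel R2 -> on_hand[A=38 B=52 C=53] avail[A=38 B=44 C=53] open={R3}
Step 6: reserve R4 A 3 -> on_hand[A=38 B=52 C=53] avail[A=35 B=44 C=53] open={R3,R4}
Step 7: reserve R5 C 9 -> on_hand[A=38 B=52 C=53] avail[A=35 B=44 C=44] open={R3,R4,R5}
Step 8: cancel R5 -> on_hand[A=38 B=52 C=53] avail[A=35 B=44 C=53] open={R3,R4}
Step 9: reserve R6 C 1 -> on_hand[A=38 B=52 C=53] avail[A=35 B=44 C=52] open={R3,R4,R6}
Step 10: reserve R7 A 2 -> on_hand[A=38 B=52 C=53] avail[A=33 B=44 C=52] open={R3,R4,R6,R7}
Step 11: reserve R8 A 5 -> on_hand[A=38 B=52 C=53] avail[A=28 B=44 C=52] open={R3,R4,R6,R7,R8}
Step 12: reserve R9 C 8 -> on_hand[A=38 B=52 C=53] avail[A=28 B=44 C=44] open={R3,R4,R6,R7,R8,R9}
Step 13: reserve R10 C 2 -> on_hand[A=38 B=52 C=53] avail[A=28 B=44 C=42] open={R10,R3,R4,R6,R7,R8,R9}
Step 14: cancel R8 -> on_hand[A=38 B=52 C=53] avail[A=33 B=44 C=42] open={R10,R3,R4,R6,R7,R9}
Step 15: reserve R11 A 4 -> on_hand[A=38 B=52 C=53] avail[A=29 B=44 C=42] open={R10,R11,R3,R4,R6,R7,R9}
Open reservations: ['R10', 'R11', 'R3', 'R4', 'R6', 'R7', 'R9'] -> 7

Answer: 7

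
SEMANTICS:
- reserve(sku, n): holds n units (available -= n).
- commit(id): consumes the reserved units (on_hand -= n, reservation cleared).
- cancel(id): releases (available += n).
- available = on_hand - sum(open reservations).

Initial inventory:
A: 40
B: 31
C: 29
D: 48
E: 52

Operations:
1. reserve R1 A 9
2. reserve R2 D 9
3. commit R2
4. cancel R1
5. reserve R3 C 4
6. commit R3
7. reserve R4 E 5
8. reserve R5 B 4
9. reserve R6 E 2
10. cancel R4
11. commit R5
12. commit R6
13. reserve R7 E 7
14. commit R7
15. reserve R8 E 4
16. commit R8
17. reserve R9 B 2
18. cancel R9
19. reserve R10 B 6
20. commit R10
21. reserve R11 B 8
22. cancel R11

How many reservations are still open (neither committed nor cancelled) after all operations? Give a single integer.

Step 1: reserve R1 A 9 -> on_hand[A=40 B=31 C=29 D=48 E=52] avail[A=31 B=31 C=29 D=48 E=52] open={R1}
Step 2: reserve R2 D 9 -> on_hand[A=40 B=31 C=29 D=48 E=52] avail[A=31 B=31 C=29 D=39 E=52] open={R1,R2}
Step 3: commit R2 -> on_hand[A=40 B=31 C=29 D=39 E=52] avail[A=31 B=31 C=29 D=39 E=52] open={R1}
Step 4: cancel R1 -> on_hand[A=40 B=31 C=29 D=39 E=52] avail[A=40 B=31 C=29 D=39 E=52] open={}
Step 5: reserve R3 C 4 -> on_hand[A=40 B=31 C=29 D=39 E=52] avail[A=40 B=31 C=25 D=39 E=52] open={R3}
Step 6: commit R3 -> on_hand[A=40 B=31 C=25 D=39 E=52] avail[A=40 B=31 C=25 D=39 E=52] open={}
Step 7: reserve R4 E 5 -> on_hand[A=40 B=31 C=25 D=39 E=52] avail[A=40 B=31 C=25 D=39 E=47] open={R4}
Step 8: reserve R5 B 4 -> on_hand[A=40 B=31 C=25 D=39 E=52] avail[A=40 B=27 C=25 D=39 E=47] open={R4,R5}
Step 9: reserve R6 E 2 -> on_hand[A=40 B=31 C=25 D=39 E=52] avail[A=40 B=27 C=25 D=39 E=45] open={R4,R5,R6}
Step 10: cancel R4 -> on_hand[A=40 B=31 C=25 D=39 E=52] avail[A=40 B=27 C=25 D=39 E=50] open={R5,R6}
Step 11: commit R5 -> on_hand[A=40 B=27 C=25 D=39 E=52] avail[A=40 B=27 C=25 D=39 E=50] open={R6}
Step 12: commit R6 -> on_hand[A=40 B=27 C=25 D=39 E=50] avail[A=40 B=27 C=25 D=39 E=50] open={}
Step 13: reserve R7 E 7 -> on_hand[A=40 B=27 C=25 D=39 E=50] avail[A=40 B=27 C=25 D=39 E=43] open={R7}
Step 14: commit R7 -> on_hand[A=40 B=27 C=25 D=39 E=43] avail[A=40 B=27 C=25 D=39 E=43] open={}
Step 15: reserve R8 E 4 -> on_hand[A=40 B=27 C=25 D=39 E=43] avail[A=40 B=27 C=25 D=39 E=39] open={R8}
Step 16: commit R8 -> on_hand[A=40 B=27 C=25 D=39 E=39] avail[A=40 B=27 C=25 D=39 E=39] open={}
Step 17: reserve R9 B 2 -> on_hand[A=40 B=27 C=25 D=39 E=39] avail[A=40 B=25 C=25 D=39 E=39] open={R9}
Step 18: cancel R9 -> on_hand[A=40 B=27 C=25 D=39 E=39] avail[A=40 B=27 C=25 D=39 E=39] open={}
Step 19: reserve R10 B 6 -> on_hand[A=40 B=27 C=25 D=39 E=39] avail[A=40 B=21 C=25 D=39 E=39] open={R10}
Step 20: commit R10 -> on_hand[A=40 B=21 C=25 D=39 E=39] avail[A=40 B=21 C=25 D=39 E=39] open={}
Step 21: reserve R11 B 8 -> on_hand[A=40 B=21 C=25 D=39 E=39] avail[A=40 B=13 C=25 D=39 E=39] open={R11}
Step 22: cancel R11 -> on_hand[A=40 B=21 C=25 D=39 E=39] avail[A=40 B=21 C=25 D=39 E=39] open={}
Open reservations: [] -> 0

Answer: 0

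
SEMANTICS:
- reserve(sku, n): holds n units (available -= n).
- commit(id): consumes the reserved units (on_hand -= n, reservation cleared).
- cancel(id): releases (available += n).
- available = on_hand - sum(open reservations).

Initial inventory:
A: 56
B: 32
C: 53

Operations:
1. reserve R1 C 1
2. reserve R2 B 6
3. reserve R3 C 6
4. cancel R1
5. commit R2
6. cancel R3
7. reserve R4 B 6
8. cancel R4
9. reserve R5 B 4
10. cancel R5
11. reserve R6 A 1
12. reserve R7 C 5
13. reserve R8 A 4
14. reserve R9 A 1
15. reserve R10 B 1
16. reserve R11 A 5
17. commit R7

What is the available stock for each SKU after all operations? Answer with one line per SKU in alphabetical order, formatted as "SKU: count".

Answer: A: 45
B: 25
C: 48

Derivation:
Step 1: reserve R1 C 1 -> on_hand[A=56 B=32 C=53] avail[A=56 B=32 C=52] open={R1}
Step 2: reserve R2 B 6 -> on_hand[A=56 B=32 C=53] avail[A=56 B=26 C=52] open={R1,R2}
Step 3: reserve R3 C 6 -> on_hand[A=56 B=32 C=53] avail[A=56 B=26 C=46] open={R1,R2,R3}
Step 4: cancel R1 -> on_hand[A=56 B=32 C=53] avail[A=56 B=26 C=47] open={R2,R3}
Step 5: commit R2 -> on_hand[A=56 B=26 C=53] avail[A=56 B=26 C=47] open={R3}
Step 6: cancel R3 -> on_hand[A=56 B=26 C=53] avail[A=56 B=26 C=53] open={}
Step 7: reserve R4 B 6 -> on_hand[A=56 B=26 C=53] avail[A=56 B=20 C=53] open={R4}
Step 8: cancel R4 -> on_hand[A=56 B=26 C=53] avail[A=56 B=26 C=53] open={}
Step 9: reserve R5 B 4 -> on_hand[A=56 B=26 C=53] avail[A=56 B=22 C=53] open={R5}
Step 10: cancel R5 -> on_hand[A=56 B=26 C=53] avail[A=56 B=26 C=53] open={}
Step 11: reserve R6 A 1 -> on_hand[A=56 B=26 C=53] avail[A=55 B=26 C=53] open={R6}
Step 12: reserve R7 C 5 -> on_hand[A=56 B=26 C=53] avail[A=55 B=26 C=48] open={R6,R7}
Step 13: reserve R8 A 4 -> on_hand[A=56 B=26 C=53] avail[A=51 B=26 C=48] open={R6,R7,R8}
Step 14: reserve R9 A 1 -> on_hand[A=56 B=26 C=53] avail[A=50 B=26 C=48] open={R6,R7,R8,R9}
Step 15: reserve R10 B 1 -> on_hand[A=56 B=26 C=53] avail[A=50 B=25 C=48] open={R10,R6,R7,R8,R9}
Step 16: reserve R11 A 5 -> on_hand[A=56 B=26 C=53] avail[A=45 B=25 C=48] open={R10,R11,R6,R7,R8,R9}
Step 17: commit R7 -> on_hand[A=56 B=26 C=48] avail[A=45 B=25 C=48] open={R10,R11,R6,R8,R9}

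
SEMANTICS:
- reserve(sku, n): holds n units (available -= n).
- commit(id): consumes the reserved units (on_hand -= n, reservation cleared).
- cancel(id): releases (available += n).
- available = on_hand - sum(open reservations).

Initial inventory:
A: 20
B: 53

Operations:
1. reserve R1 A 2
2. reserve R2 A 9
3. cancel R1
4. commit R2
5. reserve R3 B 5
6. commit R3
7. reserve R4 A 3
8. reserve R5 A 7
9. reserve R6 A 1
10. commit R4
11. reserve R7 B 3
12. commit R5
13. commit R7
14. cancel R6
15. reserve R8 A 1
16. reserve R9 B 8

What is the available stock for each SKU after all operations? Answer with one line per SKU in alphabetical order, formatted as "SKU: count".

Step 1: reserve R1 A 2 -> on_hand[A=20 B=53] avail[A=18 B=53] open={R1}
Step 2: reserve R2 A 9 -> on_hand[A=20 B=53] avail[A=9 B=53] open={R1,R2}
Step 3: cancel R1 -> on_hand[A=20 B=53] avail[A=11 B=53] open={R2}
Step 4: commit R2 -> on_hand[A=11 B=53] avail[A=11 B=53] open={}
Step 5: reserve R3 B 5 -> on_hand[A=11 B=53] avail[A=11 B=48] open={R3}
Step 6: commit R3 -> on_hand[A=11 B=48] avail[A=11 B=48] open={}
Step 7: reserve R4 A 3 -> on_hand[A=11 B=48] avail[A=8 B=48] open={R4}
Step 8: reserve R5 A 7 -> on_hand[A=11 B=48] avail[A=1 B=48] open={R4,R5}
Step 9: reserve R6 A 1 -> on_hand[A=11 B=48] avail[A=0 B=48] open={R4,R5,R6}
Step 10: commit R4 -> on_hand[A=8 B=48] avail[A=0 B=48] open={R5,R6}
Step 11: reserve R7 B 3 -> on_hand[A=8 B=48] avail[A=0 B=45] open={R5,R6,R7}
Step 12: commit R5 -> on_hand[A=1 B=48] avail[A=0 B=45] open={R6,R7}
Step 13: commit R7 -> on_hand[A=1 B=45] avail[A=0 B=45] open={R6}
Step 14: cancel R6 -> on_hand[A=1 B=45] avail[A=1 B=45] open={}
Step 15: reserve R8 A 1 -> on_hand[A=1 B=45] avail[A=0 B=45] open={R8}
Step 16: reserve R9 B 8 -> on_hand[A=1 B=45] avail[A=0 B=37] open={R8,R9}

Answer: A: 0
B: 37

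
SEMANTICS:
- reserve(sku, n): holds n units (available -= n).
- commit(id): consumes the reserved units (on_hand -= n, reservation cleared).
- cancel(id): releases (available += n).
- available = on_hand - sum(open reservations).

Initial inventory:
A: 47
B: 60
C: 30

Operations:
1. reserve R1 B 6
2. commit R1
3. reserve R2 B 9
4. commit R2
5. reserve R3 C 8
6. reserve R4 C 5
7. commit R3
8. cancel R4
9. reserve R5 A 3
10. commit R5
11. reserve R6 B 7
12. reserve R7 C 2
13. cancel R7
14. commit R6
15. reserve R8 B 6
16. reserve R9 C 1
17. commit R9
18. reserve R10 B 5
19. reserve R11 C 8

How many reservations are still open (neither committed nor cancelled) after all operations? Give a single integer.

Answer: 3

Derivation:
Step 1: reserve R1 B 6 -> on_hand[A=47 B=60 C=30] avail[A=47 B=54 C=30] open={R1}
Step 2: commit R1 -> on_hand[A=47 B=54 C=30] avail[A=47 B=54 C=30] open={}
Step 3: reserve R2 B 9 -> on_hand[A=47 B=54 C=30] avail[A=47 B=45 C=30] open={R2}
Step 4: commit R2 -> on_hand[A=47 B=45 C=30] avail[A=47 B=45 C=30] open={}
Step 5: reserve R3 C 8 -> on_hand[A=47 B=45 C=30] avail[A=47 B=45 C=22] open={R3}
Step 6: reserve R4 C 5 -> on_hand[A=47 B=45 C=30] avail[A=47 B=45 C=17] open={R3,R4}
Step 7: commit R3 -> on_hand[A=47 B=45 C=22] avail[A=47 B=45 C=17] open={R4}
Step 8: cancel R4 -> on_hand[A=47 B=45 C=22] avail[A=47 B=45 C=22] open={}
Step 9: reserve R5 A 3 -> on_hand[A=47 B=45 C=22] avail[A=44 B=45 C=22] open={R5}
Step 10: commit R5 -> on_hand[A=44 B=45 C=22] avail[A=44 B=45 C=22] open={}
Step 11: reserve R6 B 7 -> on_hand[A=44 B=45 C=22] avail[A=44 B=38 C=22] open={R6}
Step 12: reserve R7 C 2 -> on_hand[A=44 B=45 C=22] avail[A=44 B=38 C=20] open={R6,R7}
Step 13: cancel R7 -> on_hand[A=44 B=45 C=22] avail[A=44 B=38 C=22] open={R6}
Step 14: commit R6 -> on_hand[A=44 B=38 C=22] avail[A=44 B=38 C=22] open={}
Step 15: reserve R8 B 6 -> on_hand[A=44 B=38 C=22] avail[A=44 B=32 C=22] open={R8}
Step 16: reserve R9 C 1 -> on_hand[A=44 B=38 C=22] avail[A=44 B=32 C=21] open={R8,R9}
Step 17: commit R9 -> on_hand[A=44 B=38 C=21] avail[A=44 B=32 C=21] open={R8}
Step 18: reserve R10 B 5 -> on_hand[A=44 B=38 C=21] avail[A=44 B=27 C=21] open={R10,R8}
Step 19: reserve R11 C 8 -> on_hand[A=44 B=38 C=21] avail[A=44 B=27 C=13] open={R10,R11,R8}
Open reservations: ['R10', 'R11', 'R8'] -> 3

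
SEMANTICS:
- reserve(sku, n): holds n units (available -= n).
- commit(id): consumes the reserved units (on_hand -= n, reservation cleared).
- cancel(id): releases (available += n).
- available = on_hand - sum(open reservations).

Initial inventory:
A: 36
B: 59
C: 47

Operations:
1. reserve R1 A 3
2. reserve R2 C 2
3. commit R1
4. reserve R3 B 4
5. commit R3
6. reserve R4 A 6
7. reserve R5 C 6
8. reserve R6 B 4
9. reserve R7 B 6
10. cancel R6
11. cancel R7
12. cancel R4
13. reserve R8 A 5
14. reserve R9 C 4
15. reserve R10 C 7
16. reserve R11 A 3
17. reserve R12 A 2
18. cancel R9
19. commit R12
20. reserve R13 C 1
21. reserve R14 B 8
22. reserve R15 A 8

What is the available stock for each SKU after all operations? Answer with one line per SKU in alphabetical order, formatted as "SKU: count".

Step 1: reserve R1 A 3 -> on_hand[A=36 B=59 C=47] avail[A=33 B=59 C=47] open={R1}
Step 2: reserve R2 C 2 -> on_hand[A=36 B=59 C=47] avail[A=33 B=59 C=45] open={R1,R2}
Step 3: commit R1 -> on_hand[A=33 B=59 C=47] avail[A=33 B=59 C=45] open={R2}
Step 4: reserve R3 B 4 -> on_hand[A=33 B=59 C=47] avail[A=33 B=55 C=45] open={R2,R3}
Step 5: commit R3 -> on_hand[A=33 B=55 C=47] avail[A=33 B=55 C=45] open={R2}
Step 6: reserve R4 A 6 -> on_hand[A=33 B=55 C=47] avail[A=27 B=55 C=45] open={R2,R4}
Step 7: reserve R5 C 6 -> on_hand[A=33 B=55 C=47] avail[A=27 B=55 C=39] open={R2,R4,R5}
Step 8: reserve R6 B 4 -> on_hand[A=33 B=55 C=47] avail[A=27 B=51 C=39] open={R2,R4,R5,R6}
Step 9: reserve R7 B 6 -> on_hand[A=33 B=55 C=47] avail[A=27 B=45 C=39] open={R2,R4,R5,R6,R7}
Step 10: cancel R6 -> on_hand[A=33 B=55 C=47] avail[A=27 B=49 C=39] open={R2,R4,R5,R7}
Step 11: cancel R7 -> on_hand[A=33 B=55 C=47] avail[A=27 B=55 C=39] open={R2,R4,R5}
Step 12: cancel R4 -> on_hand[A=33 B=55 C=47] avail[A=33 B=55 C=39] open={R2,R5}
Step 13: reserve R8 A 5 -> on_hand[A=33 B=55 C=47] avail[A=28 B=55 C=39] open={R2,R5,R8}
Step 14: reserve R9 C 4 -> on_hand[A=33 B=55 C=47] avail[A=28 B=55 C=35] open={R2,R5,R8,R9}
Step 15: reserve R10 C 7 -> on_hand[A=33 B=55 C=47] avail[A=28 B=55 C=28] open={R10,R2,R5,R8,R9}
Step 16: reserve R11 A 3 -> on_hand[A=33 B=55 C=47] avail[A=25 B=55 C=28] open={R10,R11,R2,R5,R8,R9}
Step 17: reserve R12 A 2 -> on_hand[A=33 B=55 C=47] avail[A=23 B=55 C=28] open={R10,R11,R12,R2,R5,R8,R9}
Step 18: cancel R9 -> on_hand[A=33 B=55 C=47] avail[A=23 B=55 C=32] open={R10,R11,R12,R2,R5,R8}
Step 19: commit R12 -> on_hand[A=31 B=55 C=47] avail[A=23 B=55 C=32] open={R10,R11,R2,R5,R8}
Step 20: reserve R13 C 1 -> on_hand[A=31 B=55 C=47] avail[A=23 B=55 C=31] open={R10,R11,R13,R2,R5,R8}
Step 21: reserve R14 B 8 -> on_hand[A=31 B=55 C=47] avail[A=23 B=47 C=31] open={R10,R11,R13,R14,R2,R5,R8}
Step 22: reserve R15 A 8 -> on_hand[A=31 B=55 C=47] avail[A=15 B=47 C=31] open={R10,R11,R13,R14,R15,R2,R5,R8}

Answer: A: 15
B: 47
C: 31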